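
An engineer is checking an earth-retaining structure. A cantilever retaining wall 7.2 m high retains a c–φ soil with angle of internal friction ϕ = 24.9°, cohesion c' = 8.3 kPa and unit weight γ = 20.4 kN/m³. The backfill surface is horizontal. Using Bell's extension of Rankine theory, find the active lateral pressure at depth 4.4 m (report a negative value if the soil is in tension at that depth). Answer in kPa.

26.0 kPa

K_a = (1 − sin φ)/(1 + sin φ) = 0.4074.
σ_a = K_a γ z − 2c√K_a = 0.4074×20.4×4.4 − 2×8.3×0.6383 = 25.97 kPa.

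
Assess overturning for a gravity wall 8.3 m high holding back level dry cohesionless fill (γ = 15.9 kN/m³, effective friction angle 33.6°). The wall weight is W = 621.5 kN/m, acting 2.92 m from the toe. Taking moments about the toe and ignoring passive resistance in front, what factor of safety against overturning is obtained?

4.17

K_a = tan²(45° − 33.6°/2) = 0.2875.
P_a = ½K_aγH² = 0.5×0.2875×15.9×8.3² = 157.5 kN/m, acting at H/3 = 2.767 m above the base.
Overturning moment M_o = P_a × H/3 = 157.5 × 2.767 = 435.6.
Resisting moment M_r = W × 2.92 = 621.5 × 2.92 = 1815.
FS_overturning = M_r/M_o = 1815/435.6 = 4.166.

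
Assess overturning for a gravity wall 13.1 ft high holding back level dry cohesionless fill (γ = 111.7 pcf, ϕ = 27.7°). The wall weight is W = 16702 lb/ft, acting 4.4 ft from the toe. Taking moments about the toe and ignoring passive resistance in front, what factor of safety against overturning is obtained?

K_a = tan²(45° − 27.7°/2) = 0.3653.
P_a = ½K_aγH² = 0.5×0.3653×111.7×13.1² = 3502 lb/ft, acting at H/3 = 4.367 ft above the base.
Overturning moment M_o = P_a × H/3 = 3502 × 4.367 = 15290.
Resisting moment M_r = W × 4.4 = 16702 × 4.4 = 73490.
FS_overturning = M_r/M_o = 73490/15290 = 4.806.

4.81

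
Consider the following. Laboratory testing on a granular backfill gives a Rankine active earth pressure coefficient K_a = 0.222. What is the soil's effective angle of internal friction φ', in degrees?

39.5°

K_a = tan²(45° − φ/2) ⇒ 45° − φ/2 = arctan(√0.222) = 25.23°.
φ = 2(45° − 25.23°) = 39.54°.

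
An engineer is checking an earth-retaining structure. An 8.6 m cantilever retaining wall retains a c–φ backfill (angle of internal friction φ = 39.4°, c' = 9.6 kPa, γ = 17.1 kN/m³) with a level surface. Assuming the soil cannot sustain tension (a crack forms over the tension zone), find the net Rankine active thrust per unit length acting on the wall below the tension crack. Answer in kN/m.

74.0 kN/m

K_a = 0.2234; √K_a = 0.4727.
Tension-crack depth z_c = 2c/(γ√K_a) = 2×9.6/(17.1×0.4727) = 2.375 m.
σ_a at base = K_a γ H − 2c√K_a = 0.2234×17.1×8.6 − 2×9.6×0.4727 = 23.78 kPa.
P_a = ½ × 23.78 × (H − z_c) = 0.5×23.78×6.225 = 74.02 kN/m.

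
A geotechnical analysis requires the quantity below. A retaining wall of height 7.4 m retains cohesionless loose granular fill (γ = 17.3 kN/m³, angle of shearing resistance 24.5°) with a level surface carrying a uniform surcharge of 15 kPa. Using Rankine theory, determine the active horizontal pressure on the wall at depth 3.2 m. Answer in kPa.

K_a = (1 − sin φ)/(1 + sin φ) = 0.4137.
σ_v = γz + q = 17.3 × 3.2 + 15 = 70.36 kPa.
σ_h = K_a σ_v = 0.4137 × 70.36 = 29.11 kPa.

29.1 kPa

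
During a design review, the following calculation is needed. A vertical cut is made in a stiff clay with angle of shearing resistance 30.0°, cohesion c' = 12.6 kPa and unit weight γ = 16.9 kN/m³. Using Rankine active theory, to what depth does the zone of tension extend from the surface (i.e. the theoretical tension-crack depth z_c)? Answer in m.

2.58 m

K_a = tan²(45° − 30.0°/2) = 0.3333; √K_a = 0.5774.
The active pressure is zero where K_a γ z = 2c√K_a, so z_c = 2c/(γ√K_a) = 2×12.6/(16.9×0.5774) = 2.583 m.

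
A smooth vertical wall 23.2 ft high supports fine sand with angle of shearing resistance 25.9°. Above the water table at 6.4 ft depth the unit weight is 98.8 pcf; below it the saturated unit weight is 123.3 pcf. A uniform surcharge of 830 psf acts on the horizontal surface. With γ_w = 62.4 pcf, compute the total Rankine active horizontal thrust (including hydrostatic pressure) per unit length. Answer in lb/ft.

24700 lb/ft

K_a = tan²(45° − φ/2) = 0.3920.
γ' = 123.3 − 62.4 = 60.90 pcf. h₂ = H − d_w = 16.8 ft.
σ'_h: at surface K_a·q = 325.3; at WT K_a(q+γd_w) = 573.2; at base K_a(q+γd_w+γ'h₂) = 974.2 psf.
P₁ = ½(325.3+573.2)×6.4 = 2875; P₂ = ½(573.2+974.2)×16.8 = 13000; P_w = ½γ_w h₂² = 8806.
Total = 2875+13000+8806 = 24680 lb/ft.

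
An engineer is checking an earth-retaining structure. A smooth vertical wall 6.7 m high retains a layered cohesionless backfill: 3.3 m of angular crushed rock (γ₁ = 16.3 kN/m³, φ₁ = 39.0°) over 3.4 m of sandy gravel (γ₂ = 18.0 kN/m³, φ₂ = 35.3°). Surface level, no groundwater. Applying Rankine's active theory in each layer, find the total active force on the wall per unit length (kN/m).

97.0 kN/m

K_a1 = tan²(45°−39.0°/2) = 0.2275; K_a2 = tan²(45°−35.3°/2) = 0.2675.
Layer 1: σ at base = K_a1 γ₁ h₁ = 12.24 kPa; P₁ = ½×12.24×3.3 = 20.19.
Layer 2: σ_v at top = γ₁h₁ = 53.79; σ_h top = K_a2×53.79 = 14.39; σ_h base = K_a2×(53.79+18.0×3.4) = 30.76.
P₂ = ½(14.39+30.76)×3.4 = 76.76. Total P_a = 20.19+76.76 = 96.96 kN/m.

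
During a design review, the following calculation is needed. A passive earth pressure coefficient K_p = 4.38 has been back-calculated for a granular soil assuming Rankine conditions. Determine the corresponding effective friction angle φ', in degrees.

38.9°

K_p = (1+sin φ)/(1−sin φ) ⇒ sin φ = (K_p − 1)/(K_p + 1) = 0.6283.
φ = arcsin(0.6283) = 38.92°.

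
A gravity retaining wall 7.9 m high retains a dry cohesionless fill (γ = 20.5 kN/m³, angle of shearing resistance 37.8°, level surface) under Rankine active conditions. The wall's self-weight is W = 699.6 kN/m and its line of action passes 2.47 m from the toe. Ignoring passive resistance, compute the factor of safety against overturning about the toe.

4.27

K_a = tan²(45° − 37.8°/2) = 0.2400.
P_a = ½K_aγH² = 0.5×0.2400×20.5×7.9² = 153.5 kN/m, acting at H/3 = 2.633 m above the base.
Overturning moment M_o = P_a × H/3 = 153.5 × 2.633 = 404.3.
Resisting moment M_r = W × 2.47 = 699.6 × 2.47 = 1728.
FS_overturning = M_r/M_o = 1728/404.3 = 4.274.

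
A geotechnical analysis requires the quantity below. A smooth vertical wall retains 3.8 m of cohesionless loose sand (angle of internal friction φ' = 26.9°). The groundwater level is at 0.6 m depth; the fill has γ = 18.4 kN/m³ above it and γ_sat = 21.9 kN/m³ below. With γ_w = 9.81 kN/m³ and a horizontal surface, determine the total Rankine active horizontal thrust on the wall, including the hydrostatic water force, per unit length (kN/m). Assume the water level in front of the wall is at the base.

88.1 kN/m

K_a = tan²(45° − φ/2) = 0.3770.
γ' = 21.9 − 9.81 = 12.09 kN/m³. Depth below WT = 3.2 m.
σ'_h at WT = K_a γ d_w = 4.162 kPa; at base = 4.162 + K_a γ' × 3.2 = 18.75 kPa.
P₁ (0–0.6 m) = ½×4.162×0.6 = 1.249. P₂ (0.6–3.8 m) = ½(4.162+18.75)×3.2 = 36.66.
P_w = ½ γ_w h₂² = 0.5×9.81×3.2² = 50.23. Total = 1.249+36.66+50.23 = 88.13 kN/m.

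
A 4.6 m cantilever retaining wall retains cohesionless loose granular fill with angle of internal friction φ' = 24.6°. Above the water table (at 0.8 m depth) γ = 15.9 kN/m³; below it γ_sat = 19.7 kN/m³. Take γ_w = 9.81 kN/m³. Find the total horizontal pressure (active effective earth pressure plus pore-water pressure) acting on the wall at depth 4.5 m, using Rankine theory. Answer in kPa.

K_a = (1 − sin φ)/(1 + sin φ) = 0.4121.
γ' = 19.7 − 9.81 = 9.890 kN/m³.
Effective vertical stress at 4.5 m: σ'_v = 15.9×0.8 + 9.890×3.70 = 49.31 kPa.
σ'_h = K_a σ'_v = 0.4121 × 49.31 = 20.32 kPa; u = γ_w × 3.70 = 36.30 kPa.
Total σ_h = 20.32 + 36.30 = 56.62 kPa.

56.6 kPa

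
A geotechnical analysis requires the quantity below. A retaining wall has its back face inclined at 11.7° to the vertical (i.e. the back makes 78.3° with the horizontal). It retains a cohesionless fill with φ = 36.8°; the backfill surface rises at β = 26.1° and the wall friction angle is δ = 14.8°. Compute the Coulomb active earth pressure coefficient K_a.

0.481

K_a = sin²(α+φ) / [sin²α · sin(α−δ) · (1 + √{sin(φ+δ)sin(φ−β) / (sin(α−δ)sin(α+β))})²].
With α = 78.3°, φ = 36.8°, δ = 14.8°, β = 26.1°: K_a = 0.4809.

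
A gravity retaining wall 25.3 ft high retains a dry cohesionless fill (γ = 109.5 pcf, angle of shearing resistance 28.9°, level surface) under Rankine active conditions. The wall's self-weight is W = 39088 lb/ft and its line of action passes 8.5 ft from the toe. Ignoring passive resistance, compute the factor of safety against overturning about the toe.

K_a = tan²(45° − 28.9°/2) = 0.3484.
P_a = ½K_aγH² = 0.5×0.3484×109.5×25.3² = 12210 lb/ft, acting at H/3 = 8.433 ft above the base.
Overturning moment M_o = P_a × H/3 = 12210 × 8.433 = 103000.
Resisting moment M_r = W × 8.5 = 39088 × 8.5 = 332200.
FS_overturning = M_r/M_o = 332200/103000 = 3.227.

3.23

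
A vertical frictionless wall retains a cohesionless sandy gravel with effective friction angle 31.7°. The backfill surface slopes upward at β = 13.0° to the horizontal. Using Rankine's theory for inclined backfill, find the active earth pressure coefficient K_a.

0.336

K_a = cos β · (cos β − √(cos²β − cos²φ)) / (cos β + √(cos²β − cos²φ)).
cos β = 0.9744, cos φ = 0.8508, √(cos²β − cos²φ) = 0.4749.
K_a = 0.9744 × (0.9744 − 0.4749)/(0.9744 + 0.4749) = 0.3358.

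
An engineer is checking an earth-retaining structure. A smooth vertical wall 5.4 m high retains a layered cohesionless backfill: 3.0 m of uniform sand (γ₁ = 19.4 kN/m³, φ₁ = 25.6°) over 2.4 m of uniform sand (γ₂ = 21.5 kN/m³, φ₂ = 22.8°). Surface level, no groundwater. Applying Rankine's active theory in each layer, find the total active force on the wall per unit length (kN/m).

K_a1 = tan²(45°−25.6°/2) = 0.3966; K_a2 = tan²(45°−22.8°/2) = 0.4414.
Layer 1: σ at base = K_a1 γ₁ h₁ = 23.08 kPa; P₁ = ½×23.08×3.0 = 34.62.
Layer 2: σ_v at top = γ₁h₁ = 58.20; σ_h top = K_a2×58.20 = 25.69; σ_h base = K_a2×(58.20+21.5×2.4) = 48.47.
P₂ = ½(25.69+48.47)×2.4 = 88.99. Total P_a = 34.62+88.99 = 123.6 kN/m.

124 kN/m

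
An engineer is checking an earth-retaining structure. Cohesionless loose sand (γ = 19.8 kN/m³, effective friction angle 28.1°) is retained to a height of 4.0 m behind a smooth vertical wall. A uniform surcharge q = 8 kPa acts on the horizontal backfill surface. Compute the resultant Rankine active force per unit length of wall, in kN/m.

68.5 kN/m

K_a = tan²(45° − φ/2) = 0.3596.
Soil triangle: ½ K_a γ H² = 0.5×0.3596×19.8×4.0² = 56.96 kN/m.
Surcharge rectangle: K_a q H = 0.3596×8×4.0 = 11.51 kN/m.
Total = 56.96 + 11.51 = 68.47 kN/m.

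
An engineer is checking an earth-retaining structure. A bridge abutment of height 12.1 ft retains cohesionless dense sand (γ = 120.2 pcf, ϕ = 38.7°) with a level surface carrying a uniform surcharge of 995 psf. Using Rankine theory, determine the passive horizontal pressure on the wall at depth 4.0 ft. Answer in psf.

6400 psf

K_p = (1 + sin φ)/(1 − sin φ) = 4.337.
σ_v = γz + q = 120.2 × 4.0 + 995 = 1476 psf.
σ_h = K_p σ_v = 4.337 × 1476 = 6400 psf.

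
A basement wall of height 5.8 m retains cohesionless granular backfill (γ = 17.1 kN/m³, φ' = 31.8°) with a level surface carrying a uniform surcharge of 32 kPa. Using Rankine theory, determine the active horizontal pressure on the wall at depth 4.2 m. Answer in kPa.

K_a = (1 − sin φ)/(1 + sin φ) = 0.3098.
σ_v = γz + q = 17.1 × 4.2 + 32 = 103.8 kPa.
σ_h = K_a σ_v = 0.3098 × 103.8 = 32.16 kPa.

32.2 kPa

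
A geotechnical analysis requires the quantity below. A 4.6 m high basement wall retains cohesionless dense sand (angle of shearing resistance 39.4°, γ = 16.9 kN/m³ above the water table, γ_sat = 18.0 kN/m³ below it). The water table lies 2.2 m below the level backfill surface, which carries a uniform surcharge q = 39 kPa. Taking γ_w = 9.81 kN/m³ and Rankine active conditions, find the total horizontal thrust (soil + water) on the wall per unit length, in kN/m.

K_a = tan²(45° − φ/2) = 0.2234.
γ' = 18.0 − 9.81 = 8.190 kN/m³. h₂ = H − d_w = 2.4 m.
σ'_h: at surface K_a·q = 8.714; at WT K_a(q+γd_w) = 17.02; at base K_a(q+γd_w+γ'h₂) = 21.41 kPa.
P₁ = ½(8.714+17.02)×2.2 = 28.31; P₂ = ½(17.02+21.41)×2.4 = 46.12; P_w = ½γ_w h₂² = 28.25.
Total = 28.31+46.12+28.25 = 102.7 kN/m.

103 kN/m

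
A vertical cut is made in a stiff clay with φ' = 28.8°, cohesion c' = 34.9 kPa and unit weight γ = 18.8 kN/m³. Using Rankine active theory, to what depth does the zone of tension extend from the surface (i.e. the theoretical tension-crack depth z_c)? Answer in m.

6.28 m

K_a = tan²(45° − 28.8°/2) = 0.3498; √K_a = 0.5914.
The active pressure is zero where K_a γ z = 2c√K_a, so z_c = 2c/(γ√K_a) = 2×34.9/(18.8×0.5914) = 6.278 m.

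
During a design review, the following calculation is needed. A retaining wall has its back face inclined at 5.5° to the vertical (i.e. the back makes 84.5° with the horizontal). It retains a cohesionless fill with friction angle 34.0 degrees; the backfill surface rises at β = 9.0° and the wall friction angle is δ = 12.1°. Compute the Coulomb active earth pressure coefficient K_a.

0.334

K_a = sin²(α+φ) / [sin²α · sin(α−δ) · (1 + √{sin(φ+δ)sin(φ−β) / (sin(α−δ)sin(α+β))})²].
With α = 84.5°, φ = 34.0°, δ = 12.1°, β = 9.0°: K_a = 0.3336.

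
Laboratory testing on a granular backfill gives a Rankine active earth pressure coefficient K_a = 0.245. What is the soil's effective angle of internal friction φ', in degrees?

37.3°

K_a = tan²(45° − φ/2) ⇒ 45° − φ/2 = arctan(√0.245) = 26.33°.
φ = 2(45° − 26.33°) = 37.33°.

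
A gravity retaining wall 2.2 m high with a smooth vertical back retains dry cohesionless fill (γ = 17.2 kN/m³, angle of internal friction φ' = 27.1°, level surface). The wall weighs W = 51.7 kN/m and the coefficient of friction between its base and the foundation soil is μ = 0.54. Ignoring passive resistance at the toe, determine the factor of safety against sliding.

K_a = tan²(45° − 27.1°/2) = 0.3741.
P_a = ½K_aγH² = 0.5×0.3741×17.2×2.2² = 15.57 kN/m, acting at H/3 = 0.7333 m above the base.
FS_sliding = μW / P_a = 0.54×51.7 / 15.57 = 1.793.

1.79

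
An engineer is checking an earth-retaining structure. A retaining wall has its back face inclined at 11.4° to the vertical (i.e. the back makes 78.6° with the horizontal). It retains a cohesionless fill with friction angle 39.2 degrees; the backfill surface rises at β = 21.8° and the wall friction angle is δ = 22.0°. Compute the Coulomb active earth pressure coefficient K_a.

0.398

K_a = sin²(α+φ) / [sin²α · sin(α−δ) · (1 + √{sin(φ+δ)sin(φ−β) / (sin(α−δ)sin(α+β))})²].
With α = 78.6°, φ = 39.2°, δ = 22.0°, β = 21.8°: K_a = 0.3983.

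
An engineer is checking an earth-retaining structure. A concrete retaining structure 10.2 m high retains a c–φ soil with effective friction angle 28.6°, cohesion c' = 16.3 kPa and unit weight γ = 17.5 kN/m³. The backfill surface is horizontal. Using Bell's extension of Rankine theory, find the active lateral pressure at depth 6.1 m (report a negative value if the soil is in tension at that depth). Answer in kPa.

K_a = (1 − sin φ)/(1 + sin φ) = 0.3525.
σ_a = K_a γ z − 2c√K_a = 0.3525×17.5×6.1 − 2×16.3×0.5938 = 18.28 kPa.

18.3 kPa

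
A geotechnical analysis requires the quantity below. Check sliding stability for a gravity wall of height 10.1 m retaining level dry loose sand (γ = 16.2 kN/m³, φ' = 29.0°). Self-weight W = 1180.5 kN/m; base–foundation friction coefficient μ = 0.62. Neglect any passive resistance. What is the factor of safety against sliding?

K_a = tan²(45° − 29.0°/2) = 0.3470.
P_a = ½K_aγH² = 0.5×0.3470×16.2×10.1² = 286.7 kN/m, acting at H/3 = 3.367 m above the base.
FS_sliding = μW / P_a = 0.62×1180.5 / 286.7 = 2.553.

2.55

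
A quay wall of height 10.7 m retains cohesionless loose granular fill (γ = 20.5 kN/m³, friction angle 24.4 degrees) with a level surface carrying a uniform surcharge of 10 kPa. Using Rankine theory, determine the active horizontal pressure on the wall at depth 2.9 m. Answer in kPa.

28.8 kPa

K_a = (1 − sin φ)/(1 + sin φ) = 0.4153.
σ_v = γz + q = 20.5 × 2.9 + 10 = 69.45 kPa.
σ_h = K_a σ_v = 0.4153 × 69.45 = 28.84 kPa.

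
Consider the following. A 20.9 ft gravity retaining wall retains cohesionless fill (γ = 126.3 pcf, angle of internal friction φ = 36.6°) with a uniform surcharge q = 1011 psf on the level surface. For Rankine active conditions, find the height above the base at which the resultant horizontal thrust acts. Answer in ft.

8.48 ft

K_a = 0.2530.
Triangular part P₁ = ½K_aγH² = 6978 at H/3 = 6.967 ft; rectangular part P₂ = K_a q H = 5345 at H/2 = 10.45 ft.
ȳ = (P₁·6.967 + P₂·10.45)/(P₁+P₂) = 8.478 ft.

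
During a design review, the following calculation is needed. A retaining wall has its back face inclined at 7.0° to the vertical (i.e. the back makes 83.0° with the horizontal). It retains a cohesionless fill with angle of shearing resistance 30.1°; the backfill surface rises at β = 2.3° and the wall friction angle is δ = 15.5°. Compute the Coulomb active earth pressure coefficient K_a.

0.362

K_a = sin²(α+φ) / [sin²α · sin(α−δ) · (1 + √{sin(φ+δ)sin(φ−β) / (sin(α−δ)sin(α+β))})²].
With α = 83.0°, φ = 30.1°, δ = 15.5°, β = 2.3°: K_a = 0.3624.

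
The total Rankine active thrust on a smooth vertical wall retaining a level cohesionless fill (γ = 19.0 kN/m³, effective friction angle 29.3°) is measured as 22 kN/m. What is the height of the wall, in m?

2.60 m

K_a = 0.3428. P_a = ½ K_a γ H² ⇒ H = √(2P_a/(K_a γ)).
H = √(2×22/(0.3428×19.0)) = 2.599 m.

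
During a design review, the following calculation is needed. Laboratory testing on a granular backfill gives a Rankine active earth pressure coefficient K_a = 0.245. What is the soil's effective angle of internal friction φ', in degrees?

37.3°

K_a = tan²(45° − φ/2) ⇒ 45° − φ/2 = arctan(√0.245) = 26.33°.
φ = 2(45° − 26.33°) = 37.33°.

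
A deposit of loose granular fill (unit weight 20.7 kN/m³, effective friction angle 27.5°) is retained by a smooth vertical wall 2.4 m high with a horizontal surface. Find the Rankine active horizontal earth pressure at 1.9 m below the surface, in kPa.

K_a = (1 − sin φ)/(1 + sin φ) = 0.3682.
σ_h = K_a γ z = 0.3682 × 20.7 × 1.9 = 14.48 kPa.

14.5 kPa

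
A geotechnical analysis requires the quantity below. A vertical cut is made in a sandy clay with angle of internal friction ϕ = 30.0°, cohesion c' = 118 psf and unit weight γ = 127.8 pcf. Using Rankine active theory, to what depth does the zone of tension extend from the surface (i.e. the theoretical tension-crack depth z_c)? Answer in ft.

K_a = tan²(45° − 30.0°/2) = 0.3333; √K_a = 0.5774.
The active pressure is zero where K_a γ z = 2c√K_a, so z_c = 2c/(γ√K_a) = 2×118/(127.8×0.5774) = 3.198 ft.

3.20 ft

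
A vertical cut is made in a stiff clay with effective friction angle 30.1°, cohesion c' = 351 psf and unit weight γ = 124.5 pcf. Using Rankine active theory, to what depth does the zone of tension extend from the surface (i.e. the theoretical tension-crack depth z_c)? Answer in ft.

K_a = tan²(45° − 30.1°/2) = 0.3320; √K_a = 0.5762.
The active pressure is zero where K_a γ z = 2c√K_a, so z_c = 2c/(γ√K_a) = 2×351/(124.5×0.5762) = 9.786 ft.

9.79 ft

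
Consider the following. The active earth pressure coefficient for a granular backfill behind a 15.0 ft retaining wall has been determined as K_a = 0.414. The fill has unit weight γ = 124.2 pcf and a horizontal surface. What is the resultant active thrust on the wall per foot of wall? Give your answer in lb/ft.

P = ½ K_a γ H² = 0.5 × 0.414 × 124.2 × 15.0² = 5785 lb/ft.

5780 lb/ft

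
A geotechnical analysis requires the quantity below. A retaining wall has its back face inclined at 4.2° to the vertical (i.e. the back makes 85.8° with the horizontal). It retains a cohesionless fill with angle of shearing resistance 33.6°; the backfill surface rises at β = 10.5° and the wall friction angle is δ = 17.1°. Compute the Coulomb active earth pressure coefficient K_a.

0.331

K_a = sin²(α+φ) / [sin²α · sin(α−δ) · (1 + √{sin(φ+δ)sin(φ−β) / (sin(α−δ)sin(α+β))})²].
With α = 85.8°, φ = 33.6°, δ = 17.1°, β = 10.5°: K_a = 0.3312.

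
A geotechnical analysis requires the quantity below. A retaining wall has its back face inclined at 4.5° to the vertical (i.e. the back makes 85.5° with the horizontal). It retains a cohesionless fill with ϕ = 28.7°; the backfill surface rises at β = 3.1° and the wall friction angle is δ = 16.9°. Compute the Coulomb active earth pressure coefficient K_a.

0.362

K_a = sin²(α+φ) / [sin²α · sin(α−δ) · (1 + √{sin(φ+δ)sin(φ−β) / (sin(α−δ)sin(α+β))})²].
With α = 85.5°, φ = 28.7°, δ = 16.9°, β = 3.1°: K_a = 0.3620.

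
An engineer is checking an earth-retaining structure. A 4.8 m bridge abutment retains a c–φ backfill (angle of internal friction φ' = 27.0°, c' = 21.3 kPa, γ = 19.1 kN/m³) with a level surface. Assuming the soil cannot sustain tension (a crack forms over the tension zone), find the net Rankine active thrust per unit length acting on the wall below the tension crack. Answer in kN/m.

K_a = 0.3755; √K_a = 0.6128.
Tension-crack depth z_c = 2c/(γ√K_a) = 2×21.3/(19.1×0.6128) = 3.640 m.
σ_a at base = K_a γ H − 2c√K_a = 0.3755×19.1×4.8 − 2×21.3×0.6128 = 8.323 kPa.
P_a = ½ × 8.323 × (H − z_c) = 0.5×8.323×1.160 = 4.829 kN/m.

4.83 kN/m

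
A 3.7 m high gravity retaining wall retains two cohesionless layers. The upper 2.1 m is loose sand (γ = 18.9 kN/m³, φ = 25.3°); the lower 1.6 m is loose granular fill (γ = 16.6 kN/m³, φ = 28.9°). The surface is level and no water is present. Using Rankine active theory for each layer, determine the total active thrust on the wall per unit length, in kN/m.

K_a1 = tan²(45°−25.3°/2) = 0.4012; K_a2 = tan²(45°−28.9°/2) = 0.3484.
Layer 1: σ at base = K_a1 γ₁ h₁ = 15.92 kPa; P₁ = ½×15.92×2.1 = 16.72.
Layer 2: σ_v at top = γ₁h₁ = 39.69; σ_h top = K_a2×39.69 = 13.83; σ_h base = K_a2×(39.69+16.6×1.6) = 23.08.
P₂ = ½(13.83+23.08)×1.6 = 29.52. Total P_a = 16.72+29.52 = 46.24 kN/m.

46.2 kN/m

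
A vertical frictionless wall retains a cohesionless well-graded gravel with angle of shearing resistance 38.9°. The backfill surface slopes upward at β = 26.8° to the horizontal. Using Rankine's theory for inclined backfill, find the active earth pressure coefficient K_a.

0.306

K_a = cos β · (cos β − √(cos²β − cos²φ)) / (cos β + √(cos²β − cos²φ)).
cos β = 0.8926, cos φ = 0.7782, √(cos²β − cos²φ) = 0.4371.
K_a = 0.8926 × (0.8926 − 0.4371)/(0.8926 + 0.4371) = 0.3058.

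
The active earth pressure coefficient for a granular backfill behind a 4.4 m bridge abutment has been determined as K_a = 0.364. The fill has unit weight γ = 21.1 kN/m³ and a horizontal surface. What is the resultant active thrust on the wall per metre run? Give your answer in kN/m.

P = ½ K_a γ H² = 0.5 × 0.364 × 21.1 × 4.4² = 74.35 kN/m.

74.3 kN/m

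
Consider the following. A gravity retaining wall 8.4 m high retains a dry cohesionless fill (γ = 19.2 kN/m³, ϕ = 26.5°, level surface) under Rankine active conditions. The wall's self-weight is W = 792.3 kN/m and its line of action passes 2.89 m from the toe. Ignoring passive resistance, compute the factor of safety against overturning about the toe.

3.15

K_a = tan²(45° − 26.5°/2) = 0.3829.
P_a = ½K_aγH² = 0.5×0.3829×19.2×8.4² = 259.4 kN/m, acting at H/3 = 2.800 m above the base.
Overturning moment M_o = P_a × H/3 = 259.4 × 2.800 = 726.3.
Resisting moment M_r = W × 2.89 = 792.3 × 2.89 = 2290.
FS_overturning = M_r/M_o = 2290/726.3 = 3.153.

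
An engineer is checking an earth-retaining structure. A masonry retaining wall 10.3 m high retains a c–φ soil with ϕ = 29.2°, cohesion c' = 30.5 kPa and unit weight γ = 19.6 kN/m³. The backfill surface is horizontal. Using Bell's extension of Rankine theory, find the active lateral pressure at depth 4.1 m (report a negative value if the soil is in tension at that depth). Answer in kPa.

-8.13 kPa

K_a = (1 − sin φ)/(1 + sin φ) = 0.3442.
σ_a = K_a γ z − 2c√K_a = 0.3442×19.6×4.1 − 2×30.5×0.5867 = -8.128 kPa.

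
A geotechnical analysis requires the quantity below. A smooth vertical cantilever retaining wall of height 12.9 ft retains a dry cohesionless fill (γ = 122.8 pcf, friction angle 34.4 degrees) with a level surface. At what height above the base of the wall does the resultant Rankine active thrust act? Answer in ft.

4.30 ft

K_a = 0.2780.
The pressure distribution is triangular, so the resultant acts at H/3 above the base = 12.9/3 = 4.300 ft.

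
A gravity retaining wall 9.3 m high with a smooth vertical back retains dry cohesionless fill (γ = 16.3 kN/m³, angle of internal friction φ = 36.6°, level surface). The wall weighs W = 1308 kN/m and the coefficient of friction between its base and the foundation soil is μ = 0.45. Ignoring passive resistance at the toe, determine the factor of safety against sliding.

K_a = tan²(45° − 36.6°/2) = 0.2530.
P_a = ½K_aγH² = 0.5×0.2530×16.3×9.3² = 178.3 kN/m, acting at H/3 = 3.100 m above the base.
FS_sliding = μW / P_a = 0.45×1308 / 178.3 = 3.301.

3.30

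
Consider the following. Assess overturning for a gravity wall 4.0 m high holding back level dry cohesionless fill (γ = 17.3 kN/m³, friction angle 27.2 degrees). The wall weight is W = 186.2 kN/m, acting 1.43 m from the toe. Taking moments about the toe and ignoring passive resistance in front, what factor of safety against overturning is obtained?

3.87

K_a = tan²(45° − 27.2°/2) = 0.3726.
P_a = ½K_aγH² = 0.5×0.3726×17.3×4.0² = 51.57 kN/m, acting at H/3 = 1.333 m above the base.
Overturning moment M_o = P_a × H/3 = 51.57 × 1.333 = 68.76.
Resisting moment M_r = W × 1.43 = 186.2 × 1.43 = 266.3.
FS_overturning = M_r/M_o = 266.3/68.76 = 3.873.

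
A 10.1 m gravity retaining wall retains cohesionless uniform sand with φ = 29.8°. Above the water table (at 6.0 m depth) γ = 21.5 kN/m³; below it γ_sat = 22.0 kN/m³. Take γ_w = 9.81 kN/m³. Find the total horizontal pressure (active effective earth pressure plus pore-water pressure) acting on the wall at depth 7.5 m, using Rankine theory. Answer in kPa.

K_a = (1 − sin φ)/(1 + sin φ) = 0.3360.
γ' = 22.0 − 9.81 = 12.19 kN/m³.
Effective vertical stress at 7.5 m: σ'_v = 21.5×6.0 + 12.19×1.50 = 147.3 kPa.
σ'_h = K_a σ'_v = 0.3360 × 147.3 = 49.49 kPa; u = γ_w × 1.50 = 14.71 kPa.
Total σ_h = 49.49 + 14.71 = 64.21 kPa.

64.2 kPa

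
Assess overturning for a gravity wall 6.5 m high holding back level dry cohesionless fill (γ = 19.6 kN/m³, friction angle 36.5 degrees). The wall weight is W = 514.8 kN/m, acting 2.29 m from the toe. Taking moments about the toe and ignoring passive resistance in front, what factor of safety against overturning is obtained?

5.17

K_a = tan²(45° − 36.5°/2) = 0.2541.
P_a = ½K_aγH² = 0.5×0.2541×19.6×6.5² = 105.2 kN/m, acting at H/3 = 2.167 m above the base.
Overturning moment M_o = P_a × H/3 = 105.2 × 2.167 = 227.9.
Resisting moment M_r = W × 2.29 = 514.8 × 2.29 = 1179.
FS_overturning = M_r/M_o = 1179/227.9 = 5.172.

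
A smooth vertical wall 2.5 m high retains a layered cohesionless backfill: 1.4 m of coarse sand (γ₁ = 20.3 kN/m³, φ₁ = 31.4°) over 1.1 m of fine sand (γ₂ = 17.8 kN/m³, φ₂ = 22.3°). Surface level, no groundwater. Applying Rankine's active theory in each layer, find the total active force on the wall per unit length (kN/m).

K_a1 = tan²(45°−31.4°/2) = 0.3149; K_a2 = tan²(45°−22.3°/2) = 0.4498.
Layer 1: σ at base = K_a1 γ₁ h₁ = 8.950 kPa; P₁ = ½×8.950×1.4 = 6.265.
Layer 2: σ_v at top = γ₁h₁ = 28.42; σ_h top = K_a2×28.42 = 12.78; σ_h base = K_a2×(28.42+17.8×1.1) = 21.59.
P₂ = ½(12.78+21.59)×1.1 = 18.91. Total P_a = 6.265+18.91 = 25.17 kN/m.

25.2 kN/m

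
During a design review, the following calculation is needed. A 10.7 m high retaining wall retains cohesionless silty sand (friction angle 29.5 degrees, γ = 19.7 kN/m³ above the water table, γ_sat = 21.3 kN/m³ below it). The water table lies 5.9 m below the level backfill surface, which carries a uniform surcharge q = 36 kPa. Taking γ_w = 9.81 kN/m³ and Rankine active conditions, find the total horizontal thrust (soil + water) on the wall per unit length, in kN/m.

595 kN/m

K_a = tan²(45° − φ/2) = 0.3401.
γ' = 21.3 − 9.81 = 11.49 kN/m³. h₂ = H − d_w = 4.8 m.
σ'_h: at surface K_a·q = 12.24; at WT K_a(q+γd_w) = 51.77; at base K_a(q+γd_w+γ'h₂) = 70.53 kPa.
P₁ = ½(12.24+51.77)×5.9 = 188.9; P₂ = ½(51.77+70.53)×4.8 = 293.5; P_w = ½γ_w h₂² = 113.0.
Total = 188.9+293.5+113.0 = 595.4 kN/m.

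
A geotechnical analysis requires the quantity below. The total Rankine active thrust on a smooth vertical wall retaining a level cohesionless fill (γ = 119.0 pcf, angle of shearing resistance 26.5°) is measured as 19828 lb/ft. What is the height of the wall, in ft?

29.5 ft

K_a = 0.3829. P_a = ½ K_a γ H² ⇒ H = √(2P_a/(K_a γ)).
H = √(2×19828/(0.3829×119.0)) = 29.50 ft.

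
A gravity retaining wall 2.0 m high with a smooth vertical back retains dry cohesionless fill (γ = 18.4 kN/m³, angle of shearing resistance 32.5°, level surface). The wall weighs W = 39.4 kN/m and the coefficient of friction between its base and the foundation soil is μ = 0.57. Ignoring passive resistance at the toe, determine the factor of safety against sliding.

2.03

K_a = tan²(45° − 32.5°/2) = 0.3010.
P_a = ½K_aγH² = 0.5×0.3010×18.4×2.0² = 11.08 kN/m, acting at H/3 = 0.6667 m above the base.
FS_sliding = μW / P_a = 0.57×39.4 / 11.08 = 2.028.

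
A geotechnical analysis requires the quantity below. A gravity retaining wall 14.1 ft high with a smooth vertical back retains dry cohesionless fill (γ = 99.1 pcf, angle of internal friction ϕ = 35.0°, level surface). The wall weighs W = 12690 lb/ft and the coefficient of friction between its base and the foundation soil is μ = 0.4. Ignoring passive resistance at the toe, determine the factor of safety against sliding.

1.90

K_a = tan²(45° − 35.0°/2) = 0.2710.
P_a = ½K_aγH² = 0.5×0.2710×99.1×14.1² = 2670 lb/ft, acting at H/3 = 4.700 ft above the base.
FS_sliding = μW / P_a = 0.4×12690 / 2670 = 1.901.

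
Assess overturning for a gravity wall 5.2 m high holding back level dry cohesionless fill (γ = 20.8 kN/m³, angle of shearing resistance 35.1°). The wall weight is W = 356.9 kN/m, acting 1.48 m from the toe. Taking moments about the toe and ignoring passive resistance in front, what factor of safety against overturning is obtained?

4.02

K_a = tan²(45° − 35.1°/2) = 0.2698.
P_a = ½K_aγH² = 0.5×0.2698×20.8×5.2² = 75.88 kN/m, acting at H/3 = 1.733 m above the base.
Overturning moment M_o = P_a × H/3 = 75.88 × 1.733 = 131.5.
Resisting moment M_r = W × 1.48 = 356.9 × 1.48 = 528.2.
FS_overturning = M_r/M_o = 528.2/131.5 = 4.016.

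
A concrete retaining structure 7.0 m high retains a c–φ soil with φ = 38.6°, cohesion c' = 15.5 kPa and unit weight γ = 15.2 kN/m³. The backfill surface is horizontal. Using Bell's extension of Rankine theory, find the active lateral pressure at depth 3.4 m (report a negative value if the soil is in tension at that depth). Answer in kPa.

-2.95 kPa

K_a = (1 − sin φ)/(1 + sin φ) = 0.2316.
σ_a = K_a γ z − 2c√K_a = 0.2316×15.2×3.4 − 2×15.5×0.4813 = -2.949 kPa.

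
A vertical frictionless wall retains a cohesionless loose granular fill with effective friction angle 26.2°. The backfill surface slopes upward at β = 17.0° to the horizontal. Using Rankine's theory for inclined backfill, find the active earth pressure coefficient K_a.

K_a = cos β · (cos β − √(cos²β − cos²φ)) / (cos β + √(cos²β − cos²φ)).
cos β = 0.9563, cos φ = 0.8973, √(cos²β − cos²φ) = 0.3308.
K_a = 0.9563 × (0.9563 − 0.3308)/(0.9563 + 0.3308) = 0.4647.

0.465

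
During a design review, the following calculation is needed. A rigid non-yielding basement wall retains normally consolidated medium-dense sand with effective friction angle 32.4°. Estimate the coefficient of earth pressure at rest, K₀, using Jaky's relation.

K₀ = 1 − sin φ' = 1 − sin 32.4° = 0.4642.

0.464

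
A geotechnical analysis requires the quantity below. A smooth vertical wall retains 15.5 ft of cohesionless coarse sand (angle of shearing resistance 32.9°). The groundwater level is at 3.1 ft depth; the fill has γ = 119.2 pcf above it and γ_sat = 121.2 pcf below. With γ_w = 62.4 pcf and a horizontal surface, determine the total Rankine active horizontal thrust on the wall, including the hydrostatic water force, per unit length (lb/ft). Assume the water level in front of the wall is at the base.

7660 lb/ft

K_a = tan²(45° − φ/2) = 0.2960.
γ' = 121.2 − 62.4 = 58.80 pcf. Depth below WT = 12.4 ft.
σ'_h at WT = K_a γ d_w = 109.4 psf; at base = 109.4 + K_a γ' × 12.4 = 325.2 psf.
P₁ (0–3.1 ft) = ½×109.4×3.1 = 169.6. P₂ (3.1–15.5 ft) = ½(109.4+325.2)×12.4 = 2695.
P_w = ½ γ_w h₂² = 0.5×62.4×12.4² = 4797. Total = 169.6+2695+4797 = 7662 lb/ft.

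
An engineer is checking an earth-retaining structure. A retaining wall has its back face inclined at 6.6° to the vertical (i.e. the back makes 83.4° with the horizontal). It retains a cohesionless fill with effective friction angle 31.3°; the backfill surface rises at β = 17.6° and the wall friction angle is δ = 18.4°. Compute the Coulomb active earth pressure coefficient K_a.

0.439

K_a = sin²(α+φ) / [sin²α · sin(α−δ) · (1 + √{sin(φ+δ)sin(φ−β) / (sin(α−δ)sin(α+β))})²].
With α = 83.4°, φ = 31.3°, δ = 18.4°, β = 17.6°: K_a = 0.4386.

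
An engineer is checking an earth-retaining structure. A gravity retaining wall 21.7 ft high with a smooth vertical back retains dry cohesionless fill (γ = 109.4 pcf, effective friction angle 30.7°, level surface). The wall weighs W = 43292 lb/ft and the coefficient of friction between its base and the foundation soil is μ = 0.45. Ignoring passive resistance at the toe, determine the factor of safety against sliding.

K_a = tan²(45° − 30.7°/2) = 0.3240.
P_a = ½K_aγH² = 0.5×0.3240×109.4×21.7² = 8346 lb/ft, acting at H/3 = 7.233 ft above the base.
FS_sliding = μW / P_a = 0.45×43292 / 8346 = 2.334.

2.33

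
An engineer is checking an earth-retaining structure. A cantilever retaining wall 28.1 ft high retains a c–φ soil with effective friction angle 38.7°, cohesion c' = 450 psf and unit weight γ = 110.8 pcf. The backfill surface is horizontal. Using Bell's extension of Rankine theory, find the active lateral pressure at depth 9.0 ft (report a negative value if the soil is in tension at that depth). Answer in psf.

K_a = (1 − sin φ)/(1 + sin φ) = 0.2306.
σ_a = K_a γ z − 2c√K_a = 0.2306×110.8×9.0 − 2×450×0.4802 = -202.2 psf.

-202 psf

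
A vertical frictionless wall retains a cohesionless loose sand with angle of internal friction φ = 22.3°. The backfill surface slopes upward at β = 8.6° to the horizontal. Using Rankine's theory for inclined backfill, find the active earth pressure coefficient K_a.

K_a = cos β · (cos β − √(cos²β − cos²φ)) / (cos β + √(cos²β − cos²φ)).
cos β = 0.9888, cos φ = 0.9252, √(cos²β − cos²φ) = 0.3487.
K_a = 0.9888 × (0.9888 − 0.3487)/(0.9888 + 0.3487) = 0.4731.

0.473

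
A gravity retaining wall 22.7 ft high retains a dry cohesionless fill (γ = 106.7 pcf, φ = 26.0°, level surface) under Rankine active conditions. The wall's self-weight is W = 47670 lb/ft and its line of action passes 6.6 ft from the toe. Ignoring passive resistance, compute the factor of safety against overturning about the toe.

3.87

K_a = tan²(45° − 26.0°/2) = 0.3905.
P_a = ½K_aγH² = 0.5×0.3905×106.7×22.7² = 10730 lb/ft, acting at H/3 = 7.567 ft above the base.
Overturning moment M_o = P_a × H/3 = 10730 × 7.567 = 81220.
Resisting moment M_r = W × 6.6 = 47670 × 6.6 = 314600.
FS_overturning = M_r/M_o = 314600/81220 = 3.874.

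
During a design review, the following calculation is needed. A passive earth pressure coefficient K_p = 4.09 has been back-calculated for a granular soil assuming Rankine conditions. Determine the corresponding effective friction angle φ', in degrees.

37.4°

K_p = (1+sin φ)/(1−sin φ) ⇒ sin φ = (K_p − 1)/(K_p + 1) = 0.6071.
φ = arcsin(0.6071) = 37.38°.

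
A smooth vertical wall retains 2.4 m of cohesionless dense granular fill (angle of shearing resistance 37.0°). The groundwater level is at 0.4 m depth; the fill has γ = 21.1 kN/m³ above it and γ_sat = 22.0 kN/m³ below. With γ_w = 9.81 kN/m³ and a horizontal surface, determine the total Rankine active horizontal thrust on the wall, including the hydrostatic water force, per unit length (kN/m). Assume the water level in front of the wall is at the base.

K_a = tan²(45° − φ/2) = 0.2486.
γ' = 22.0 − 9.81 = 12.19 kN/m³. Depth below WT = 2.0 m.
σ'_h at WT = K_a γ d_w = 2.098 kPa; at base = 2.098 + K_a γ' × 2.0 = 8.159 kPa.
P₁ (0–0.4 m) = ½×2.098×0.4 = 0.4196. P₂ (0.4–2.4 m) = ½(2.098+8.159)×2.0 = 10.26.
P_w = ½ γ_w h₂² = 0.5×9.81×2.0² = 19.62. Total = 0.4196+10.26+19.62 = 30.30 kN/m.

30.3 kN/m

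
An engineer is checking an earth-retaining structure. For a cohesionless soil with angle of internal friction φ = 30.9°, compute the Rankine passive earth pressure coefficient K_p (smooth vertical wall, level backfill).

3.11

K_p = (1 + sin φ)/(1 − sin φ) = tan²(45° + 30.9°/2) = 3.111.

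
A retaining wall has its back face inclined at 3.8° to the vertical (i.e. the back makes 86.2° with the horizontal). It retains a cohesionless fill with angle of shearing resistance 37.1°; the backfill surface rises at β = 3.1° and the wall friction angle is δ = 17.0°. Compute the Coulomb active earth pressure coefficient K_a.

K_a = sin²(α+φ) / [sin²α · sin(α−δ) · (1 + √{sin(φ+δ)sin(φ−β) / (sin(α−δ)sin(α+β))})²].
With α = 86.2°, φ = 37.1°, δ = 17.0°, β = 3.1°: K_a = 0.2609.

0.261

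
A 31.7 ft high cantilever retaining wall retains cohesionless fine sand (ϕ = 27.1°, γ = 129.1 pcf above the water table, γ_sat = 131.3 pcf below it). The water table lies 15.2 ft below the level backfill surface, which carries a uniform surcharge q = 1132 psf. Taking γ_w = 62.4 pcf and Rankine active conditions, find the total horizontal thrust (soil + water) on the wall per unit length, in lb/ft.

43100 lb/ft

K_a = tan²(45° − φ/2) = 0.3741.
γ' = 131.3 − 62.4 = 68.90 pcf. h₂ = H − d_w = 16.5 ft.
σ'_h: at surface K_a·q = 423.4; at WT K_a(q+γd_w) = 1157; at base K_a(q+γd_w+γ'h₂) = 1583 psf.
P₁ = ½(423.4+1157)×15.2 = 12010; P₂ = ½(1157+1583)×16.5 = 22610; P_w = ½γ_w h₂² = 8494.
Total = 12010+22610+8494 = 43120 lb/ft.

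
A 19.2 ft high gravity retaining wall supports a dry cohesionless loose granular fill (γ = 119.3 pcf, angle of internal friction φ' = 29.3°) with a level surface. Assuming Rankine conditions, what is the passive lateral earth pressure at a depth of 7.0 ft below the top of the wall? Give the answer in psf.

2440 psf

K_p = (1 + sin φ)/(1 − sin φ) = 2.917.
σ_h = K_p γ z = 2.917 × 119.3 × 7.0 = 2436 psf.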